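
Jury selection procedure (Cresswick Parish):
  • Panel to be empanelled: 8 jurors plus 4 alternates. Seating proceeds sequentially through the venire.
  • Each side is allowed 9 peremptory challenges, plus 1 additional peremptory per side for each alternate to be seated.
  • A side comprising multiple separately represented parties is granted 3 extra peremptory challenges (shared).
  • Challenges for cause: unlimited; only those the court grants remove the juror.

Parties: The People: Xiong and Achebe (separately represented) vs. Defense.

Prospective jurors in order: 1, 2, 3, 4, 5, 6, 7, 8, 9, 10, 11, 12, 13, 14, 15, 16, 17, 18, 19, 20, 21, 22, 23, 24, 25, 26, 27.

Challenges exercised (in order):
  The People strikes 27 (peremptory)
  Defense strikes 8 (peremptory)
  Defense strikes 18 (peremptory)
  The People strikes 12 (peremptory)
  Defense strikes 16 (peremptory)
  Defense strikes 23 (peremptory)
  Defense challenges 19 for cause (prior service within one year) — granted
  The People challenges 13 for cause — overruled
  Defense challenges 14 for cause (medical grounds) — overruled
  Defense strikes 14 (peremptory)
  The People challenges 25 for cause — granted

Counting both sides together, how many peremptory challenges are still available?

The People allotment: 9 base + 1 × 4 alternates + 3 multi-party = 16. Defense allotment: 9 base + 1 × 4 alternates = 13.
The People peremptories used: #27, #12 — 2 (for-cause on #13, #25 don't count).
Defense peremptories used: #8, #18, #16, #23, #14 — 5 (for-cause on #19, #14 don't count).
Remaining: (16 − 2) + (13 − 5) = 22.

22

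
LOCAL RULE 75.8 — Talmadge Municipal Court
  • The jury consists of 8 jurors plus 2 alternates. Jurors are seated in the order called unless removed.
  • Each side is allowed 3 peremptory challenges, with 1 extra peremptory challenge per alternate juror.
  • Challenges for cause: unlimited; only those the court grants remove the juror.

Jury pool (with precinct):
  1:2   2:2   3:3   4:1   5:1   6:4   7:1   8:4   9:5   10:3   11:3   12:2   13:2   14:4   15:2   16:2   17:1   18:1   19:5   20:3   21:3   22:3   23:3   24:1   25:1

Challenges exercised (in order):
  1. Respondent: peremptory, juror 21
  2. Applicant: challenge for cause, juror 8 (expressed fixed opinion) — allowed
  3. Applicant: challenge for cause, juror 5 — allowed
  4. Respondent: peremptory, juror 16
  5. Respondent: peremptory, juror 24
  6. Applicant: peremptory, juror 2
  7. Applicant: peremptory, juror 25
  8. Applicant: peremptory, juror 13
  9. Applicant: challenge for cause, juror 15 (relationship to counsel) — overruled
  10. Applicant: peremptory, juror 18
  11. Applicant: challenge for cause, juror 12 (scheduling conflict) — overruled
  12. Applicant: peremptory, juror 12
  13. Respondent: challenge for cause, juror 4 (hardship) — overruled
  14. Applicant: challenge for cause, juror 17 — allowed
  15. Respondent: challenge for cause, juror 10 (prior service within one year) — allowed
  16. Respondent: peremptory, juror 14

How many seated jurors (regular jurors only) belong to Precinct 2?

2

Removed: #2, #5, #8, #10, #12, #13, #14, #16, #17, #18, #21, #24, #25.
Seated jurors 1–8: #1, #3, #4, #6, #7, #9, #11, #15 (alternates #19, #20 not counted).
Of those, in Precinct 2: #1, #15 → 2.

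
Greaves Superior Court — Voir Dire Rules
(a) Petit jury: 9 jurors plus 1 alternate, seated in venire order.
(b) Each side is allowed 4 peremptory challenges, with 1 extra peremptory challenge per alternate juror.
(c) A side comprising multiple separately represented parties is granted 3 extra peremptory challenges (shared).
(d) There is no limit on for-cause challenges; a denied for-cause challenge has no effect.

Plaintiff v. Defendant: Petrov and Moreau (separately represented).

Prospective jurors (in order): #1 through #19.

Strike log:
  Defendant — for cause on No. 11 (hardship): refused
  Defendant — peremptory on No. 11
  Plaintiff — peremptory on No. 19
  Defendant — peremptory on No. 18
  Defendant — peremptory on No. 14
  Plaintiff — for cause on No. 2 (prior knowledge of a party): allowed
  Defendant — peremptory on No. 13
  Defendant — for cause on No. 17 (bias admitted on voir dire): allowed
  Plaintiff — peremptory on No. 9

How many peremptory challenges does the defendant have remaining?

Defendant allotment: 4 base + 1 × 1 alternate + 3 multi-party = 8.
Defendant peremptories used: #11, #18, #14, #13 — 4 (for-cause on #11, #17 don't count).
Remaining: 8 − 4 = 4.

4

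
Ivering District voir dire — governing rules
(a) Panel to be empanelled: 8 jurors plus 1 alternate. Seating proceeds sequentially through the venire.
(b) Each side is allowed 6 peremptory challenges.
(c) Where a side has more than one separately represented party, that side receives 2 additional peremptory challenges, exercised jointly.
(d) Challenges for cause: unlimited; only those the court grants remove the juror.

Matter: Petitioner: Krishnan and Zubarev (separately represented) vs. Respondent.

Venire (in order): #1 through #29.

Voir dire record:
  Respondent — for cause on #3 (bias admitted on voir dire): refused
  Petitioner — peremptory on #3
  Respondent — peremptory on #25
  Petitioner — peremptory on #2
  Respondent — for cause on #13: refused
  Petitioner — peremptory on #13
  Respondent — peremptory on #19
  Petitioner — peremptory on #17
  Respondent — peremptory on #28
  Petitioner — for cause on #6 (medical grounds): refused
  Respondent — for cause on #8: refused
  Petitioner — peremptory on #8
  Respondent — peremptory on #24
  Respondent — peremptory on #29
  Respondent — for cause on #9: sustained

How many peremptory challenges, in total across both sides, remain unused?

Petitioner allotment: 6 base + 2 multi-party = 8. Respondent allotment: 6.
Petitioner peremptories used: #3, #2, #13, #17, #8 — 5 (the for-cause on #6 doesn't count).
Respondent peremptories used: #25, #19, #28, #24, #29 — 5 (for-cause on #3, #13, #8, #9 don't count).
Remaining: (8 − 5) + (6 − 5) = 4.

4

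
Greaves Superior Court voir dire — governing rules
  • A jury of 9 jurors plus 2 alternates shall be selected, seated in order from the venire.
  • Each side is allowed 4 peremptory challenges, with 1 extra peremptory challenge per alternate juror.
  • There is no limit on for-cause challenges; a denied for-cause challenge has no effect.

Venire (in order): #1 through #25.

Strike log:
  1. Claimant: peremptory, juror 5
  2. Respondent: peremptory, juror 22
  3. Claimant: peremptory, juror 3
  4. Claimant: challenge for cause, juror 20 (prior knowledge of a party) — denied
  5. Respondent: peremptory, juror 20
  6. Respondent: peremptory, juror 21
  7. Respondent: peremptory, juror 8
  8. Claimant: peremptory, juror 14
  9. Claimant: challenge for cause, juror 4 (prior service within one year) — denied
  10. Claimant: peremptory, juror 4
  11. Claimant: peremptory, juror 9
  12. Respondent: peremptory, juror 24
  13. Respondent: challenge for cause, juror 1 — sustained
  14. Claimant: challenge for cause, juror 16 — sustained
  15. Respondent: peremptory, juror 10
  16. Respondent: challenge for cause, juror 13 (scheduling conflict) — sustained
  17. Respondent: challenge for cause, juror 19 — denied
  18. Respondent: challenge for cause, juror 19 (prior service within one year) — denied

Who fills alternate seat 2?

25

Removed: #1, #3, #4, #5, #8, #9, #10, #13, #14, #16, #20, #21, #22, #24. (#19 stays — for-cause denied.)
Seating in order: seats 1–9 → #2, #6, #7, #11, #12, #15, #17, #18, #19; alternates → #23, #25.
So alternate 2 is #25.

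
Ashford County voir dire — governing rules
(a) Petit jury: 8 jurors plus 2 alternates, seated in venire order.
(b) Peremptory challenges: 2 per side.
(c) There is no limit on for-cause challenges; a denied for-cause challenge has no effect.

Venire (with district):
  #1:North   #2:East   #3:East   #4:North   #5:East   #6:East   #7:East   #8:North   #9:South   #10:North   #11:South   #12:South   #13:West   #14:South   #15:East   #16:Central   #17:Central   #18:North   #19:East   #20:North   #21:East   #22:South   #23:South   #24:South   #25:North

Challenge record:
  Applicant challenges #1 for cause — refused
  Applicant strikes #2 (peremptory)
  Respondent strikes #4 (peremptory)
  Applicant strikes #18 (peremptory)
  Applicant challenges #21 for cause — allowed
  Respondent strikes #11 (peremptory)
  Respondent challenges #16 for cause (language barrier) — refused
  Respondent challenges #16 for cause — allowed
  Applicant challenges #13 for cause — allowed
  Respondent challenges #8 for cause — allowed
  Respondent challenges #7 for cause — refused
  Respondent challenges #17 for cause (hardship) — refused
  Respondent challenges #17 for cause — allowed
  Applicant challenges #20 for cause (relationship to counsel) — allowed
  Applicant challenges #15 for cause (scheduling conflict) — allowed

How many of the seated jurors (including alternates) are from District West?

Removed: #2, #4, #8, #11, #13, #15, #16, #17, #18, #20, #21.
Seated (10 incl. alternates): #1, #3, #5, #6, #7, #9, #10, #12, #14, #19.
None of those are in District West → 0.

0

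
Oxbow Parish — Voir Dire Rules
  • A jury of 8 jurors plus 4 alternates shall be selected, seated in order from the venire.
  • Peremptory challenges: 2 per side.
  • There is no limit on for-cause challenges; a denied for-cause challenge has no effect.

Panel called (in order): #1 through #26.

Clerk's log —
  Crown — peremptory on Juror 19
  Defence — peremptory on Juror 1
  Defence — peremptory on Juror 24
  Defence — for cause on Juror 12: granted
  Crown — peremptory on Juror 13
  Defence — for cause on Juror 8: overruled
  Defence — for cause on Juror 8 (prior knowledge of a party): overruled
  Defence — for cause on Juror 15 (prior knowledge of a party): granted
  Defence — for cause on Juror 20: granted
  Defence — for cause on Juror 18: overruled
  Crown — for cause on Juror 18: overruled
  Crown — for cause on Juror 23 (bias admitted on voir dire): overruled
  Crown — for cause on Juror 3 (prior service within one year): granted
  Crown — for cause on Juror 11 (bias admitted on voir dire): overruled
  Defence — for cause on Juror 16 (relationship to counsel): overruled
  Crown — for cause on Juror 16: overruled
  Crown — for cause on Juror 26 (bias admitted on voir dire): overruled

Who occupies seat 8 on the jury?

Removed: #1, #3, #12, #13, #15, #19, #20, #24. (#8, #11, #16, #18, #23, #26 stay — for-cause denied.)
Seating in order: seats 1–8 → #2, #4, #5, #6, #7, #8, #9, #10; alternates → #11, #14, #16, #17.
So seat 8 is #10.

10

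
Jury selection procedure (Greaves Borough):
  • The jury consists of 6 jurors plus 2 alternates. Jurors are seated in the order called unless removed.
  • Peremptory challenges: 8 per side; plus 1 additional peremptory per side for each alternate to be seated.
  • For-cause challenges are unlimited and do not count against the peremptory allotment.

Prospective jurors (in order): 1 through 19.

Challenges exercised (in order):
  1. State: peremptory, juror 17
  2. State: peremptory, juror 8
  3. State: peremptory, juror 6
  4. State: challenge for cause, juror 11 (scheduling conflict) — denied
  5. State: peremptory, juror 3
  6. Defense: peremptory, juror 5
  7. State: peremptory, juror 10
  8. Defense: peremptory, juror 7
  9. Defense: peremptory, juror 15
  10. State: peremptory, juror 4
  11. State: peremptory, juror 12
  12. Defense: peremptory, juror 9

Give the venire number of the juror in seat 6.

Removed: #3, #4, #5, #6, #7, #8, #9, #10, #12, #15, #17. (#11 stays — for-cause denied.)
Seating in order: seats 1–6 → #1, #2, #11, #13, #14, #16; alternates → #18, #19.
So seat 6 is #16.

16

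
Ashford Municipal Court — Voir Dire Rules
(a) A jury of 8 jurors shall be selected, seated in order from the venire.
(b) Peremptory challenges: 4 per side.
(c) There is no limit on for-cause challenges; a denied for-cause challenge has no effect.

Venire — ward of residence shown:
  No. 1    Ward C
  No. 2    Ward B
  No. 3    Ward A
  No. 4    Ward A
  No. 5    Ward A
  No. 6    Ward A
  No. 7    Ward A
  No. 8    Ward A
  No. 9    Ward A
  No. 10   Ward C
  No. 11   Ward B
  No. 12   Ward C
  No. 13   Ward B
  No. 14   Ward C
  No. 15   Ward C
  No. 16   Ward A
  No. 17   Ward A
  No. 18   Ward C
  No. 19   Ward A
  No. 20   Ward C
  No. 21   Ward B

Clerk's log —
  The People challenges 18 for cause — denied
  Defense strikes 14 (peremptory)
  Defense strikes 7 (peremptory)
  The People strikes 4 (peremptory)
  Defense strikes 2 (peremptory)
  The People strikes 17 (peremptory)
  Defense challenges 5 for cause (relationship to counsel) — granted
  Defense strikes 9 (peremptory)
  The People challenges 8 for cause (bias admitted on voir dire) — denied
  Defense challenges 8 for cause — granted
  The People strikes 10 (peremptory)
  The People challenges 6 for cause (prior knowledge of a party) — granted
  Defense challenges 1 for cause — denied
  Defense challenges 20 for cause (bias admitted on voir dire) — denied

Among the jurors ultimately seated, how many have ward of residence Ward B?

2

Removed: #2, #4, #5, #6, #7, #8, #9, #10, #14, #17.
Seated jurors 1–8: #1, #3, #11, #12, #13, #15, #16, #18.
Of those, in Ward B: #11, #13 → 2.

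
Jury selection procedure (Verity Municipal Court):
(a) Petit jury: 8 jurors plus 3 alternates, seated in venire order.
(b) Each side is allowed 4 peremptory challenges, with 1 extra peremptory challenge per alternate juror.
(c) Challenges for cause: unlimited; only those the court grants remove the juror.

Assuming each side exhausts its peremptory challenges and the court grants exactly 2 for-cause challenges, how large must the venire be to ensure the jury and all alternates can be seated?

Seats to fill: 8 + 3 alternates = 11.
Peremptories: 4 + 1×3 = 7 per side × 2 sides = 14.
For-cause removals: 2.
Minimum venire: 11 + 14 + 2 = 27.

27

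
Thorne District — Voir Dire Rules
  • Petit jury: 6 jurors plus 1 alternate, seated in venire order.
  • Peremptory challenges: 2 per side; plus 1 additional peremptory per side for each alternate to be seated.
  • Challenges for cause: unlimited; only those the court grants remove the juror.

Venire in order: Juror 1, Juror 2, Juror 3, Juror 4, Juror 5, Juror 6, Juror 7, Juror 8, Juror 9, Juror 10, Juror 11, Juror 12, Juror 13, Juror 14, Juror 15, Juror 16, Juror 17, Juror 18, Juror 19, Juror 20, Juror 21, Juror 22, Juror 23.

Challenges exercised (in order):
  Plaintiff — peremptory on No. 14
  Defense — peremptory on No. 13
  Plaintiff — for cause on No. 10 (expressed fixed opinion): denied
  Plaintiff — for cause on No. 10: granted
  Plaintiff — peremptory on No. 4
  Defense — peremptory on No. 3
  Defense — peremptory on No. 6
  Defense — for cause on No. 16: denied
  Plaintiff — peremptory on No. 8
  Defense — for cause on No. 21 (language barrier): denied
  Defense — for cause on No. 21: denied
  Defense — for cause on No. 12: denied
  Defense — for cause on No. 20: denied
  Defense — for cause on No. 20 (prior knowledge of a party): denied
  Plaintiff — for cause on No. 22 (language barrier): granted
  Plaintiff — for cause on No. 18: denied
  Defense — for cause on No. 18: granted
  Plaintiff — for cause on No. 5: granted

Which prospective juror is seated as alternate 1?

15

Removed: #3, #4, #5, #6, #8, #10, #13, #14, #18, #22. (#12, #16, #20, #21 stay — for-cause denied.)
Seating in order: seats 1–6 → #1, #2, #7, #9, #11, #12; alternates → #15.
So alternate 1 is #15.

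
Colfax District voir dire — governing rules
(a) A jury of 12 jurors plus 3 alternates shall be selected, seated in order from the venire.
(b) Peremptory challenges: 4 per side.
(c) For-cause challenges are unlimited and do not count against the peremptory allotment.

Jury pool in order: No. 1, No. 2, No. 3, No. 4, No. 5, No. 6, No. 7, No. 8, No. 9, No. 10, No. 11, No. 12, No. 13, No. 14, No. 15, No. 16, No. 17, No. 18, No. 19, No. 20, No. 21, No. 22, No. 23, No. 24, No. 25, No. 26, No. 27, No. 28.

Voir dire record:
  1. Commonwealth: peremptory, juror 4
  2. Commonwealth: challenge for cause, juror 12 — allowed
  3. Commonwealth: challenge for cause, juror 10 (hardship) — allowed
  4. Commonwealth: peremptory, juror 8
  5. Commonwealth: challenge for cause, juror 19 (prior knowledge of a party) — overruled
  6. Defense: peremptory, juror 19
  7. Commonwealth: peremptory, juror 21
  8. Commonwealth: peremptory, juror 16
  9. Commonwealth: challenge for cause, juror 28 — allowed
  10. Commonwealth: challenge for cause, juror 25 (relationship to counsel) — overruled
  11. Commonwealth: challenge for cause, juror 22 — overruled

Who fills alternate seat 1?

Removed: #4, #8, #10, #12, #16, #19, #21, #28. (#22, #25 stay — for-cause denied.)
Filling seats in venire order through position 13: #1, #2, #3, #5, #6, #7, #9, #11, #13, #14, #15, #17, #18.
So alternate 1 is #18.

18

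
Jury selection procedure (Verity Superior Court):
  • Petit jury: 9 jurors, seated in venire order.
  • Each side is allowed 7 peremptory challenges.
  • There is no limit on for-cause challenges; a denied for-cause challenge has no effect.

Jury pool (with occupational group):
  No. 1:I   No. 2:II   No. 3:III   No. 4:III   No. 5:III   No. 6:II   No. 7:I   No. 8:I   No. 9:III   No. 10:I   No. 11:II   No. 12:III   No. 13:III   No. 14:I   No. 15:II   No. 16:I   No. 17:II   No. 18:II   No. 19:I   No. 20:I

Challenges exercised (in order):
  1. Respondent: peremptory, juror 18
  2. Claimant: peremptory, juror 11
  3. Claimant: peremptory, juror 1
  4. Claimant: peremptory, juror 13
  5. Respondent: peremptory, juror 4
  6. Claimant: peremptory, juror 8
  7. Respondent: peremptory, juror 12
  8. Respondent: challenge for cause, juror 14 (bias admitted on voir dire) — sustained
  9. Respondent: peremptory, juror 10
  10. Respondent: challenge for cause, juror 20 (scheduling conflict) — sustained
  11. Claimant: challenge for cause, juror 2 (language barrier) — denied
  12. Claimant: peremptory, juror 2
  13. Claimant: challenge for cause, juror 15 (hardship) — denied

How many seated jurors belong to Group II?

3

Removed: #1, #2, #4, #8, #10, #11, #12, #13, #14, #18, #20.
Seated jurors 1–9: #3, #5, #6, #7, #9, #15, #16, #17, #19.
Of those, in Group II: #6, #15, #17 → 3.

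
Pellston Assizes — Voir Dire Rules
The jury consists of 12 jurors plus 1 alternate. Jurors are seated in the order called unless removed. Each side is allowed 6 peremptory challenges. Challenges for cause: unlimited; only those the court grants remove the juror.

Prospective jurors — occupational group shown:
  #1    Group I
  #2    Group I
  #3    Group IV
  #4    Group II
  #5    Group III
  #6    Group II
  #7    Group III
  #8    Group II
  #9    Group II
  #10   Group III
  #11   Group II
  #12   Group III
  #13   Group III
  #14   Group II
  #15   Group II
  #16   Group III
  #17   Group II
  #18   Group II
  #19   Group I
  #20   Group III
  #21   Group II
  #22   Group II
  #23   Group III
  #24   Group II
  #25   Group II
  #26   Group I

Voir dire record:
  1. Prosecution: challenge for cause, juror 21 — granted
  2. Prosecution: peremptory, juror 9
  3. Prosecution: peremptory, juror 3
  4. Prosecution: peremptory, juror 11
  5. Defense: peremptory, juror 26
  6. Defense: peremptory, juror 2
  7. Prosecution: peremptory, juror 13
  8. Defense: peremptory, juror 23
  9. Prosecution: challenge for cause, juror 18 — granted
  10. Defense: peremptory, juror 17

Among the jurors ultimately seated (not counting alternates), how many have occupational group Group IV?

0

Removed: #2, #3, #9, #11, #13, #17, #18, #21, #23, #26.
Seated jurors 1–12: #1, #4, #5, #6, #7, #8, #10, #12, #14, #15, #16, #19 (alternates #20 not counted).
None of those are in Group IV → 0.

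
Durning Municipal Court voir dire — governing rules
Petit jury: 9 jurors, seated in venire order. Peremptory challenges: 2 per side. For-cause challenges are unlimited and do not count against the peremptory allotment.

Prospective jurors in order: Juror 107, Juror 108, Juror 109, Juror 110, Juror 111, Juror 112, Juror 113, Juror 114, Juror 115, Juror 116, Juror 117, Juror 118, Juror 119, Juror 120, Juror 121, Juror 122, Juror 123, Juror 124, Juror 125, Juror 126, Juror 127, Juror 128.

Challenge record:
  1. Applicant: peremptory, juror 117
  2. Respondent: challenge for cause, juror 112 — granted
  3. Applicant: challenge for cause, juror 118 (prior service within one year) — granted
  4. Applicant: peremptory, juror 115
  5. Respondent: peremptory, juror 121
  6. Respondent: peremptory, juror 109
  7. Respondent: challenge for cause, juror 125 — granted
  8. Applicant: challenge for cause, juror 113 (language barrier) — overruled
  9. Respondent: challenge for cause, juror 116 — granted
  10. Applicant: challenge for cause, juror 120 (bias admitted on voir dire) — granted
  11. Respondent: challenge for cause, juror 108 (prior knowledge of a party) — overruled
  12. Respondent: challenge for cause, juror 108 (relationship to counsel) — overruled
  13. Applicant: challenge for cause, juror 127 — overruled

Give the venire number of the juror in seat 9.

Removed: #109, #112, #115, #116, #117, #118, #120, #121, #125. (#108, #113, #127 stay — for-cause denied.)
Seating in order: seats 1–9 → #107, #108, #110, #111, #113, #114, #119, #122, #123.
So seat 9 is #123.

123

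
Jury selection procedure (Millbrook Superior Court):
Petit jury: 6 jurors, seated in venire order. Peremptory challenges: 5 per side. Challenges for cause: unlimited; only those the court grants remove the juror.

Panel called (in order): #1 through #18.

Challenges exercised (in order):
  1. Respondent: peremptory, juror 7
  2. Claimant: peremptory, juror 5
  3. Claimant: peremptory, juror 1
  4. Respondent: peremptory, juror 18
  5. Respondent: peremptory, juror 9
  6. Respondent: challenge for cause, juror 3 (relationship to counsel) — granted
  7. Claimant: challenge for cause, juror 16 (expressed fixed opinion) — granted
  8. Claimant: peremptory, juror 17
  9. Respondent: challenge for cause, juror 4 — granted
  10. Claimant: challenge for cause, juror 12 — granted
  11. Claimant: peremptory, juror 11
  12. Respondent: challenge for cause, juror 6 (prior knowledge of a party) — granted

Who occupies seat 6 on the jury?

Removed: #1, #3, #4, #5, #6, #7, #9, #11, #12, #16, #17, #18.
Seating in order: seats 1–6 → #2, #8, #10, #13, #14, #15.
So seat 6 is #15.

15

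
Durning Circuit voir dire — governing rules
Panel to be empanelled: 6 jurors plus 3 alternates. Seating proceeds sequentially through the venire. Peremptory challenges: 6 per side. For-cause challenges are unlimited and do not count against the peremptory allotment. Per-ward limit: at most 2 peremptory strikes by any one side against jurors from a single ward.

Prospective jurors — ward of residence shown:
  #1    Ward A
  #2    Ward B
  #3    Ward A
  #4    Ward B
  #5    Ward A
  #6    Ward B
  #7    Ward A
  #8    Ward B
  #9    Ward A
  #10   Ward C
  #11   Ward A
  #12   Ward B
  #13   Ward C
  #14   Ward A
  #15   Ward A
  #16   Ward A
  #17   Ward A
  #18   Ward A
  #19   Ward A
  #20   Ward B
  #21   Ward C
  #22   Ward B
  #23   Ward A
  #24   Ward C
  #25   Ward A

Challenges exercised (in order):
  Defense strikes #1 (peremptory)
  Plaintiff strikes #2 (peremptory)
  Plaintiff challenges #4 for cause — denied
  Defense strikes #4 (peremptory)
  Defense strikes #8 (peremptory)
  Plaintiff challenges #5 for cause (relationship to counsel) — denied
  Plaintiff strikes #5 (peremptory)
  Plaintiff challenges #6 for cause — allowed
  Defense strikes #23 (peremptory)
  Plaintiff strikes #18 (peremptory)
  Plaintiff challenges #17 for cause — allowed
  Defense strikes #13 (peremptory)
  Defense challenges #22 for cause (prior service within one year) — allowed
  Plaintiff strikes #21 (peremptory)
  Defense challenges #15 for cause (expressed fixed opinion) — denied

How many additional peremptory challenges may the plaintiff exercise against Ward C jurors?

Plaintiff peremptories so far: #2, #5, #18, #21 — 4 of 6 used, 2 left overall.
Against Ward C: #21 — 1 used; per-ward cap 2 leaves 1.
Binding limit: min(2, 1) = 1.

1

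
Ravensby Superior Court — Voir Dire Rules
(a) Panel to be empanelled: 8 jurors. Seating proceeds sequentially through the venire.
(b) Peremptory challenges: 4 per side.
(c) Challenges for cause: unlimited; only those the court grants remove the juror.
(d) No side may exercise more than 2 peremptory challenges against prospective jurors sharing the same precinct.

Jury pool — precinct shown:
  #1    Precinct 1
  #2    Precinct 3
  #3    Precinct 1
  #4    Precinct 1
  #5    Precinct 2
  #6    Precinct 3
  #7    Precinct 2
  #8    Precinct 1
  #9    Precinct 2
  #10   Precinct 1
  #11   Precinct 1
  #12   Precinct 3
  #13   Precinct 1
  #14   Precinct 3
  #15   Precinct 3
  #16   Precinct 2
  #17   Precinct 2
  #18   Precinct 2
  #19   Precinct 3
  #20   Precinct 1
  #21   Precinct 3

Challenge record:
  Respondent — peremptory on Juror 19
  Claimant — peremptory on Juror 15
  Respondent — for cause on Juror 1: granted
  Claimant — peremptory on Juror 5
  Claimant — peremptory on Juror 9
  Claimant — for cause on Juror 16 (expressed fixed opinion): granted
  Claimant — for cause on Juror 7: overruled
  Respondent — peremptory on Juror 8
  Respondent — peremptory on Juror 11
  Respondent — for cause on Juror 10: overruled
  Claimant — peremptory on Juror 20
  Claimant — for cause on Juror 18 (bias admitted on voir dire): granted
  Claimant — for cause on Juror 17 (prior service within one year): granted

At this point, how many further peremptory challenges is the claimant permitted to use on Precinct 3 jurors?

0

Claimant peremptories so far: #15, #5, #9, #20 — 4 of 4 used, 0 left overall.
Against Precinct 3: #15 — 1 used; per-precinct cap 2 leaves 1.
Binding limit: min(0, 1) = 0.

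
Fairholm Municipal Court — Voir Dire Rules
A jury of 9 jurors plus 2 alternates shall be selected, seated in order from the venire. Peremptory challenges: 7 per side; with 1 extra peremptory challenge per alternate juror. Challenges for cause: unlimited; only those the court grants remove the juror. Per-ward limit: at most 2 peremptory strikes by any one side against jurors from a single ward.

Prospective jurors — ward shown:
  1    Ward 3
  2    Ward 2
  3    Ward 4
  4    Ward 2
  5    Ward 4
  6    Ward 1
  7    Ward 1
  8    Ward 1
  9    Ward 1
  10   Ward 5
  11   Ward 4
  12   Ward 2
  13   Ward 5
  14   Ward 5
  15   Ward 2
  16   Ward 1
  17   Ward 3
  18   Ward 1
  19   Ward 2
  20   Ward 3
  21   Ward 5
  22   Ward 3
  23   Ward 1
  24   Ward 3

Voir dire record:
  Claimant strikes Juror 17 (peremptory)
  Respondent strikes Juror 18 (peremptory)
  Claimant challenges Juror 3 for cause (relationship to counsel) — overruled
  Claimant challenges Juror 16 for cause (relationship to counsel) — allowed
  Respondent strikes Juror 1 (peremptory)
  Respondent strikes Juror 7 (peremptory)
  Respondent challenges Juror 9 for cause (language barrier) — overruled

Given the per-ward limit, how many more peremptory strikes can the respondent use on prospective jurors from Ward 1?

Respondent peremptories so far: #18, #1, #7 — 3 of 9 used, 6 left overall.
Against Ward 1: #18, #7 — 2 used; per-ward cap 2 leaves 0.
Binding limit: min(6, 0) = 0.

0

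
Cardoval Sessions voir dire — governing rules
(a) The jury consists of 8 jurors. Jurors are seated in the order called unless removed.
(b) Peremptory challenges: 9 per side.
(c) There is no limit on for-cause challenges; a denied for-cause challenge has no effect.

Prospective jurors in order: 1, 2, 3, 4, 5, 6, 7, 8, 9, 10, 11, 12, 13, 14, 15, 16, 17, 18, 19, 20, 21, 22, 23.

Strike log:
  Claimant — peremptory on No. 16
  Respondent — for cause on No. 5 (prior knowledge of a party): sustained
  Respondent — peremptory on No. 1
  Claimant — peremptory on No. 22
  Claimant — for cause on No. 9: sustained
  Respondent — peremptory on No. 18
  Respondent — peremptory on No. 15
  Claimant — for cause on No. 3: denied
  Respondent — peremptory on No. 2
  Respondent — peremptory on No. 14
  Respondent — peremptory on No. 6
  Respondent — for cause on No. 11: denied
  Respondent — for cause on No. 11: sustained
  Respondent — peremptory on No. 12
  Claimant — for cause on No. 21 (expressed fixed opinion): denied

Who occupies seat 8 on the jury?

19

Removed: #1, #2, #5, #6, #9, #11, #12, #14, #15, #16, #18, #22. (#3, #21 stay — for-cause denied.)
Filling seats in venire order through position 8: #3, #4, #7, #8, #10, #13, #17, #19.
So seat 8 is #19.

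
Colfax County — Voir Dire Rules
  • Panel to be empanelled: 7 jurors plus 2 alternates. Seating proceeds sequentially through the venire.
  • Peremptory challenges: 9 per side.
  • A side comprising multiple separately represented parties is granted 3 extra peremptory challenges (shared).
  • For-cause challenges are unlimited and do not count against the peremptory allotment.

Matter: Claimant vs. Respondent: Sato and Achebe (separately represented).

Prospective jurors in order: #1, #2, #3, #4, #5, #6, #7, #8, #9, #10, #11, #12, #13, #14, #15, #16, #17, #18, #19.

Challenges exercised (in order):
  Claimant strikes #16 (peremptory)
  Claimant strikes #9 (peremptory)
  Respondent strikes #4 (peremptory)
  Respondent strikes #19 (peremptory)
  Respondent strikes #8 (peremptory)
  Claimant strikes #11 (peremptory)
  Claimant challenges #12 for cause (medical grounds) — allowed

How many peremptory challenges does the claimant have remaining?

6

Claimant allotment: 9.
Claimant peremptories used: #16, #9, #11 — 3 (the for-cause on #12 doesn't count).
Remaining: 9 − 3 = 6.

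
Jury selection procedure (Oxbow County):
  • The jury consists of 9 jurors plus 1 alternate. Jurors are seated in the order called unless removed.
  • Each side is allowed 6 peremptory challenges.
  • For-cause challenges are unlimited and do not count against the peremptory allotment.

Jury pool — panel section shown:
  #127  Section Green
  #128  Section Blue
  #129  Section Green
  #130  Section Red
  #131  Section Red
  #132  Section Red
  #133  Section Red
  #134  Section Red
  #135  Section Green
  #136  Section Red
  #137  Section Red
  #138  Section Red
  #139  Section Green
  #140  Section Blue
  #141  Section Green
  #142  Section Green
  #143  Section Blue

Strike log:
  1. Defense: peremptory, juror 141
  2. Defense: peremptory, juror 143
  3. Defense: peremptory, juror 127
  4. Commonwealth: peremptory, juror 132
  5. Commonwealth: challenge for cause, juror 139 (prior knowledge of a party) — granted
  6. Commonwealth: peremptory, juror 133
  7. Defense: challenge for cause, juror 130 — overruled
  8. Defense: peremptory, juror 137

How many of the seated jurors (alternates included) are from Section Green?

Removed: #127, #132, #133, #137, #139, #141, #143.
Seated (10 incl. alternates): #128, #129, #130, #131, #134, #135, #136, #138, #140, #142.
Of those, in Section Green: #129, #135, #142 → 3.

3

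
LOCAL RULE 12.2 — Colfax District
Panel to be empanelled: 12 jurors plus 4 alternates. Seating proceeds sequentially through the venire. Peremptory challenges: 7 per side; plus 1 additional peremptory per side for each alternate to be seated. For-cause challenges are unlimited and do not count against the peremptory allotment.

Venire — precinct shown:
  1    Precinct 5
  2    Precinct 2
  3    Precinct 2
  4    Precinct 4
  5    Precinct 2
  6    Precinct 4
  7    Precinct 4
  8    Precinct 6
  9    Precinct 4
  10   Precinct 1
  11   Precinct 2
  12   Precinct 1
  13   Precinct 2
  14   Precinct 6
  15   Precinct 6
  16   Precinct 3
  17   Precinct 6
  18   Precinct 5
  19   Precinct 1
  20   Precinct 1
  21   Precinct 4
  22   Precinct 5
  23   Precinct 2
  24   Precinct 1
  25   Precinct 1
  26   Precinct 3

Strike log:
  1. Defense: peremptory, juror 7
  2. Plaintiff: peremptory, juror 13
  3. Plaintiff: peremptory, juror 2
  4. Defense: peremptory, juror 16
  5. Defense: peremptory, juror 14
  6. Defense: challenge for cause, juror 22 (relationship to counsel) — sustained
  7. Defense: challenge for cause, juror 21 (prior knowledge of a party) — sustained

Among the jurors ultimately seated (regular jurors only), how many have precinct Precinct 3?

Removed: #2, #7, #13, #14, #16, #21, #22.
Seated jurors 1–12: #1, #3, #4, #5, #6, #8, #9, #10, #11, #12, #15, #17 (alternates #18, #19, #20, #23 not counted).
None of those are in Precinct 3 → 0.

0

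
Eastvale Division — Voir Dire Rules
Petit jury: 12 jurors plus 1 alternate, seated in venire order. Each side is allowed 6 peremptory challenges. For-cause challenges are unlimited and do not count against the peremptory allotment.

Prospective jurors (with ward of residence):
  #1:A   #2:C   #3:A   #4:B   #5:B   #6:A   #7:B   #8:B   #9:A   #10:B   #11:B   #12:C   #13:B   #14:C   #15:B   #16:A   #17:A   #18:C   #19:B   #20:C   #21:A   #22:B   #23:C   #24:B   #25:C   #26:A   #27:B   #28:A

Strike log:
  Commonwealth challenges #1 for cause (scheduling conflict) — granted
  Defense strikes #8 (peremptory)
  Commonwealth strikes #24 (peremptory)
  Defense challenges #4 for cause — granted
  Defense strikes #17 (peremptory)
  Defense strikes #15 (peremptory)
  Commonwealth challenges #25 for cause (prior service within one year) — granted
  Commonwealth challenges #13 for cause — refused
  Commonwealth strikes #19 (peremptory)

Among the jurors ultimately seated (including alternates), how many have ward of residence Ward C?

Removed: #1, #4, #8, #15, #17, #19, #24, #25.
Seated (13 incl. alternates): #2, #3, #5, #6, #7, #9, #10, #11, #12, #13, #14, #16, #18.
Of those, in Ward C: #2, #12, #14, #18 → 4.

4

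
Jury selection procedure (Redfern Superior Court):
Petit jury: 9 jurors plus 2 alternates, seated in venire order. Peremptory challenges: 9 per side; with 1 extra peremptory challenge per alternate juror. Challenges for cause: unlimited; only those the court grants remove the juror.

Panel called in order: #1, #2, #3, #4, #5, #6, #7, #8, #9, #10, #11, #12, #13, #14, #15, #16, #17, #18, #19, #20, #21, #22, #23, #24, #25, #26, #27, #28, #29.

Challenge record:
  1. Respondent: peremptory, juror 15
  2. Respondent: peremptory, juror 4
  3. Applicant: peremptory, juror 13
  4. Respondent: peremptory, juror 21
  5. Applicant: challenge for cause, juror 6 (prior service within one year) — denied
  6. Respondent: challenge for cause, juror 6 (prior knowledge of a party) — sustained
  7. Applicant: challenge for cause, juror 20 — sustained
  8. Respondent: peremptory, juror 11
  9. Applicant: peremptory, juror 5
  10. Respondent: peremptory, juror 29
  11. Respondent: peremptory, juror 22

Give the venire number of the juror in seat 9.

Removed: #4, #5, #6, #11, #13, #15, #20, #21, #22, #29.
Filling seats in venire order through position 9: #1, #2, #3, #7, #8, #9, #10, #12, #14.
So seat 9 is #14.

14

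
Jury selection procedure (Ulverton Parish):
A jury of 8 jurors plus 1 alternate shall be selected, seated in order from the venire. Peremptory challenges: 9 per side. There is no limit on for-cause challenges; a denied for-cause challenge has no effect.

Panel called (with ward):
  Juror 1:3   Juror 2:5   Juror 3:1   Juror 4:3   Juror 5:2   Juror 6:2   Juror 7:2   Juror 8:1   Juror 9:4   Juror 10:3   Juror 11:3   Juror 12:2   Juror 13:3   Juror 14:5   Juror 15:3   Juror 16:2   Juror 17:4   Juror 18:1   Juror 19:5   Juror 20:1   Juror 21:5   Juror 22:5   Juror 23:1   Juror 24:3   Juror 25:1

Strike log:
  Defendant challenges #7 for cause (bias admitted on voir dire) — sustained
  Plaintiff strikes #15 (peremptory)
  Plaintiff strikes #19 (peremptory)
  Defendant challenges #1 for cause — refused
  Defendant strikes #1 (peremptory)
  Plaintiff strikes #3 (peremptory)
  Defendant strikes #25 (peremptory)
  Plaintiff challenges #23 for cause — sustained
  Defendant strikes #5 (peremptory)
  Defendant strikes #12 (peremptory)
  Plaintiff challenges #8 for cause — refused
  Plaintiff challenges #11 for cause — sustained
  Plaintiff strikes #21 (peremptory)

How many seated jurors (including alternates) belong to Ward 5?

Removed: #1, #3, #5, #7, #11, #12, #15, #19, #21, #23, #25.
Seated (9 incl. alternates): #2, #4, #6, #8, #9, #10, #13, #14, #16.
Of those, in Ward 5: #2, #14 → 2.

2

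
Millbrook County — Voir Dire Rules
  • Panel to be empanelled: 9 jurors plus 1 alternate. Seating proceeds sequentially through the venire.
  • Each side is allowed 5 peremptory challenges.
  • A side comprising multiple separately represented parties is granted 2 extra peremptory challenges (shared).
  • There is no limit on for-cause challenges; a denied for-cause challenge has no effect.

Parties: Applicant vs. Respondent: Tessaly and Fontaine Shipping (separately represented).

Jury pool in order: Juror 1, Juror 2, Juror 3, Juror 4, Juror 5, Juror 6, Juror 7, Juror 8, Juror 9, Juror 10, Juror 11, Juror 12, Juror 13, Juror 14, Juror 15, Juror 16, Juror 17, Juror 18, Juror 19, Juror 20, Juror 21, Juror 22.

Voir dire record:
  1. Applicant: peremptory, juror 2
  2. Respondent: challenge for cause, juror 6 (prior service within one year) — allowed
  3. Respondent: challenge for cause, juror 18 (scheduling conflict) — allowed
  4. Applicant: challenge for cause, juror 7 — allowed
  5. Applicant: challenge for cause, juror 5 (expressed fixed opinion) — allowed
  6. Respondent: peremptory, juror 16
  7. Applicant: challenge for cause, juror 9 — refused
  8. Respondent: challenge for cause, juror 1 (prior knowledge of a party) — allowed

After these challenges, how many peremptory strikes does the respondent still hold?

Respondent allotment: 5 base + 2 multi-party = 7.
Respondent peremptories used: #16 — 1 (for-cause on #6, #18, #1 don't count).
Remaining: 7 − 1 = 6.

6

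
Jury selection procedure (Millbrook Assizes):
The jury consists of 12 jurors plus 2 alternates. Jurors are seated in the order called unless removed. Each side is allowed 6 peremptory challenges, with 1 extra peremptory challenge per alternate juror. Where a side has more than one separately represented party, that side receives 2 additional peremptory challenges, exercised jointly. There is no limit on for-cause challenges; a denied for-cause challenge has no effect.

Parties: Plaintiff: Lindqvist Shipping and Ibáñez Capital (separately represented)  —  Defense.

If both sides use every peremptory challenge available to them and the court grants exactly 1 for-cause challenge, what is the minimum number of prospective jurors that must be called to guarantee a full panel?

Seats to fill: 12 + 2 alternates = 14.
Peremptories — Plaintiff: 6 + 1×2 + 2 = 10; Defense: 6 + 1×2 = 8; total 18.
For-cause removals: 1.
Minimum venire: 14 + 18 + 1 = 33.

33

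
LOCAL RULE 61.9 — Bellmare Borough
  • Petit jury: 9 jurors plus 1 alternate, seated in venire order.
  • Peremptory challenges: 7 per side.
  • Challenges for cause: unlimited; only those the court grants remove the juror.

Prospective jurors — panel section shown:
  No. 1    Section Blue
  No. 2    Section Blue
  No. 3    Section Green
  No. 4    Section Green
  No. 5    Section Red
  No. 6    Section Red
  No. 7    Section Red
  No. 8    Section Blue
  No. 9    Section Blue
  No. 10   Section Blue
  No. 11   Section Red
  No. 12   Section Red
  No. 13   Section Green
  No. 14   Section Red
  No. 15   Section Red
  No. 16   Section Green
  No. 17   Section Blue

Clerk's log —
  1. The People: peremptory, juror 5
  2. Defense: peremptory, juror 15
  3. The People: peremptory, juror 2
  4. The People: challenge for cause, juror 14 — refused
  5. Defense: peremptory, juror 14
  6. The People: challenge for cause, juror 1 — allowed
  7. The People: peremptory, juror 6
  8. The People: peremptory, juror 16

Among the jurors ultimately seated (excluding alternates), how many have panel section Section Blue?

3

Removed: #1, #2, #5, #6, #14, #15, #16.
Seated jurors 1–9: #3, #4, #7, #8, #9, #10, #11, #12, #13 (alternates #17 not counted).
Of those, in Section Blue: #8, #9, #10 → 3.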